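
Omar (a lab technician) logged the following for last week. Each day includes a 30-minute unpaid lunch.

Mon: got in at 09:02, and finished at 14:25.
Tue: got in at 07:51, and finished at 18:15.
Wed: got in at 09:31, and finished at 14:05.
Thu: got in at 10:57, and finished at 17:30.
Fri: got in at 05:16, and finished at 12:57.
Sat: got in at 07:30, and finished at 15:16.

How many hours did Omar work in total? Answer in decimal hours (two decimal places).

39.35 hours

Mon: 09:02–14:25 = 5 h 23 min; less 30 min break → 4 h 53 min
Tue: 07:51–18:15 = 10 h 24 min; less 30 min break → 9 h 54 min
Wed: 09:31–14:05 = 4 h 34 min; less 30 min break → 4 h 4 min
Thu: 10:57–17:30 = 6 h 33 min; less 30 min break → 6 h 3 min
Fri: 05:16–12:57 = 7 h 41 min; less 30 min break → 7 h 11 min
Sat: 07:30–15:16 = 7 h 46 min; less 30 min break → 7 h 16 min
Total: 4 h 53 min + 9 h 54 min + 4 h 4 min + 6 h 3 min + 7 h 11 min + 7 h 16 min = 39 h 21 min.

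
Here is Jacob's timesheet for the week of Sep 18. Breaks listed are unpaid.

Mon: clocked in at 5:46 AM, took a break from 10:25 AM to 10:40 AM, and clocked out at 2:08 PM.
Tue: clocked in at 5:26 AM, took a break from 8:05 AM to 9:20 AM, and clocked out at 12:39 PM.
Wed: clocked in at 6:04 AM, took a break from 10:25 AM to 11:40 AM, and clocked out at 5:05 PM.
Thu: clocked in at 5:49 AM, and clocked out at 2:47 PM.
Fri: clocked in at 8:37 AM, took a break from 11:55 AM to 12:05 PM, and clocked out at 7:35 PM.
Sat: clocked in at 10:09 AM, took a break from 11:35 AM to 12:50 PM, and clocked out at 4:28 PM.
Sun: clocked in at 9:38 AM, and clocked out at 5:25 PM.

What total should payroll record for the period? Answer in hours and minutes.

Mon: 5:46 AM–2:08 PM = 8 h 22 min; less 15 min break → 8 h 7 min
Tue: 5:26 AM–12:39 PM = 7 h 13 min; less 75 min break → 5 h 58 min
Wed: 6:04 AM–5:05 PM = 11 h 1 min; less 75 min break → 9 h 46 min
Thu: 5:49 AM–2:47 PM = 8 h 58 min
Fri: 8:37 AM–7:35 PM = 10 h 58 min; less 10 min break → 10 h 48 min
Sat: 10:09 AM–4:28 PM = 6 h 19 min; less 75 min break → 5 h 4 min
Sun: 9:38 AM–5:25 PM = 7 h 47 min
Total: 8 h 7 min + 5 h 58 min + 9 h 46 min + 8 h 58 min + 10 h 48 min + 5 h 4 min + 7 h 47 min = 56 h 28 min.

56 h 28 min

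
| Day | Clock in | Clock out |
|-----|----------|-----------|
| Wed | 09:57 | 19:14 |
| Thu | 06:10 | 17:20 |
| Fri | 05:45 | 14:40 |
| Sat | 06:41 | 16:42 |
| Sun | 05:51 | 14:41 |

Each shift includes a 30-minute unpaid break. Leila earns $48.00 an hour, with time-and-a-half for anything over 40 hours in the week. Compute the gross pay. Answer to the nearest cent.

Wed: 09:57–19:14 = 9 h 17 min; less 30 min break → 8 h 47 min
Thu: 06:10–17:20 = 11 h 10 min; less 30 min break → 10 h 40 min
Fri: 05:45–14:40 = 8 h 55 min; less 30 min break → 8 h 25 min
Sat: 06:41–16:42 = 10 h 1 min; less 30 min break → 9 h 31 min
Sun: 05:51–14:41 = 8 h 50 min; less 30 min break → 8 h 20 min
Total worked: 45 h 43 min = 2743 min.
Regular 40 h 0 min = 2400 min at $48.00/h; overtime 5 h 43 min = 343 min at $72.00/h.
Pay = (2400 × $48.00 + 343 × $72.00) ÷ 60 = $2331.60.

$2331.60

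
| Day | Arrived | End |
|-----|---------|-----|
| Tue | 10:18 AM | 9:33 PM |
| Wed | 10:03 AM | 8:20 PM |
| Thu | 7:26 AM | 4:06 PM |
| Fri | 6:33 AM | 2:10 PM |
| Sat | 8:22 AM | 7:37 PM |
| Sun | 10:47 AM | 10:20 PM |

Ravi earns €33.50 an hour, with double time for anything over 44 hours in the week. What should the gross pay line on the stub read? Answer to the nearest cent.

Tue: 10:18 AM–9:33 PM = 11 h 15 min
Wed: 10:03 AM–8:20 PM = 10 h 17 min
Thu: 7:26 AM–4:06 PM = 8 h 40 min
Fri: 6:33 AM–2:10 PM = 7 h 37 min
Sat: 8:22 AM–7:37 PM = 11 h 15 min
Sun: 10:47 AM–10:20 PM = 11 h 33 min
Total worked: 60 h 37 min = 3637 min.
Regular 44 h 0 min = 2640 min at €33.50/h; overtime 16 h 37 min = 997 min at €67.00/h.
Pay = (2640 × €33.50 + 997 × €67.00) ÷ 60 = €2587.32.

€2587.32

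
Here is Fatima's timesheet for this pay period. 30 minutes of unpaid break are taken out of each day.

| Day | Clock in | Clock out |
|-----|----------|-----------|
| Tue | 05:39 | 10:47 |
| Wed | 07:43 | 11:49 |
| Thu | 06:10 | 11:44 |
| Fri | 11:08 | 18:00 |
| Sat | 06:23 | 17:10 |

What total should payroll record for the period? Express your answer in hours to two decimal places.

Tue: 05:39–10:47 = 5 h 8 min; less 30 min break → 4 h 38 min
Wed: 07:43–11:49 = 4 h 6 min; less 30 min break → 3 h 36 min
Thu: 06:10–11:44 = 5 h 34 min; less 30 min break → 5 h 4 min
Fri: 11:08–18:00 = 6 h 52 min; less 30 min break → 6 h 22 min
Sat: 06:23–17:10 = 10 h 47 min; less 30 min break → 10 h 17 min
Total: 4 h 38 min + 3 h 36 min + 5 h 4 min + 6 h 22 min + 10 h 17 min = 29 h 57 min.

29.95 hours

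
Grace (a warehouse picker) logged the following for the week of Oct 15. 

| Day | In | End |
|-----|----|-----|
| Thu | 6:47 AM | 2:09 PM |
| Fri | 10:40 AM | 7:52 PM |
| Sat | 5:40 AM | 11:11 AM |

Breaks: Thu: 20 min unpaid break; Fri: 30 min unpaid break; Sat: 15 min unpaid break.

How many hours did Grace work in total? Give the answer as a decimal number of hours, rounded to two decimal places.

21.00 hours

Thu: 6:47 AM–2:09 PM = 7 h 22 min; less 20 min break → 7 h 2 min
Fri: 10:40 AM–7:52 PM = 9 h 12 min; less 30 min break → 8 h 42 min
Sat: 5:40 AM–11:11 AM = 5 h 31 min; less 15 min break → 5 h 16 min
Total: 7 h 2 min + 8 h 42 min + 5 h 16 min = 21 h 0 min.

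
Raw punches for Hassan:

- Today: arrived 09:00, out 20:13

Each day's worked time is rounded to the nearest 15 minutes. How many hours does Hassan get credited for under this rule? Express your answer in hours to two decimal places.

Today: 09:00–20:13 = 11 h 13 min → rounds to 11 h 15 min

11.25 hours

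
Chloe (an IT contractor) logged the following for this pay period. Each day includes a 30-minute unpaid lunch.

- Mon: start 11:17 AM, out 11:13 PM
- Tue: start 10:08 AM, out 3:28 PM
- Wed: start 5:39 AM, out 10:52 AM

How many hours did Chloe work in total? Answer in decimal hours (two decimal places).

Mon: 11:17 AM–11:13 PM = 11 h 56 min; less 30 min break → 11 h 26 min
Tue: 10:08 AM–3:28 PM = 5 h 20 min; less 30 min break → 4 h 50 min
Wed: 5:39 AM–10:52 AM = 5 h 13 min; less 30 min break → 4 h 43 min
Total: 11 h 26 min + 4 h 50 min + 4 h 43 min = 20 h 59 min.

20.98 hours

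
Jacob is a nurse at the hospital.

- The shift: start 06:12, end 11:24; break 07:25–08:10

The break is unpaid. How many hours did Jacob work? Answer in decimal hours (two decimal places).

4.45 hours

The shift: 06:12–11:24 = 5 h 12 min; less 45 min break → 4 h 27 min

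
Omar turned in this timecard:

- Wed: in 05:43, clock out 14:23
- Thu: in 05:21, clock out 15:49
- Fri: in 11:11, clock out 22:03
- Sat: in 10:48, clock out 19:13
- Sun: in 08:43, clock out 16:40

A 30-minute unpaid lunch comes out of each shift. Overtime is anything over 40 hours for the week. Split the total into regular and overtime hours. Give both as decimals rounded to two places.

Regular 40.00 hours, overtime 3.87 hours

Wed: 05:43–14:23 = 8 h 40 min; less 30 min break → 8 h 10 min
Thu: 05:21–15:49 = 10 h 28 min; less 30 min break → 9 h 58 min
Fri: 11:11–22:03 = 10 h 52 min; less 30 min break → 10 h 22 min
Sat: 10:48–19:13 = 8 h 25 min; less 30 min break → 7 h 55 min
Sun: 08:43–16:40 = 7 h 57 min; less 30 min break → 7 h 27 min
Total worked: 43 h 52 min = 43.87 h.
Threshold 40 h → overtime 3 h 52 min, regular 40 h 0 min.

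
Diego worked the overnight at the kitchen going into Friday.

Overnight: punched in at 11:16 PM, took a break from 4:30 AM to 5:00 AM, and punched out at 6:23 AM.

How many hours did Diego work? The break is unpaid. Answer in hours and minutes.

6 h 37 min

Overnight: 11:16 PM → midnight = 0 h 44 min; midnight → 6:23 AM = 6 h 23 min; span 7 h 7 min; less 30 min break → 6 h 37 min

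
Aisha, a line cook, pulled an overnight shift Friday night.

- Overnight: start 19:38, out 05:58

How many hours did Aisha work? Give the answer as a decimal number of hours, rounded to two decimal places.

Overnight: 19:38 → midnight = 4 h 22 min; midnight → 05:58 = 5 h 58 min; span 10 h 20 min

10.33 hours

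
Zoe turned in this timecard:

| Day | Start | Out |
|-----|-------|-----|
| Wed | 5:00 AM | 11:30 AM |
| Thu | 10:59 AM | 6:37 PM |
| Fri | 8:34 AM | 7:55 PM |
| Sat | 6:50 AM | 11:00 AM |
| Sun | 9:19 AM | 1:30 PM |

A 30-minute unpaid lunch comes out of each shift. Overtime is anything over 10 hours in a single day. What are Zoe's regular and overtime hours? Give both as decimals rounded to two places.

Regular 30.48 hours, overtime 0.85 hours

Wed: 5:00 AM–11:30 AM = 6 h 30 min; less 30 min break → 6 h 0 min
Thu: 10:59 AM–6:37 PM = 7 h 38 min; less 30 min break → 7 h 8 min
Fri: 8:34 AM–7:55 PM = 11 h 21 min; less 30 min break → 10 h 51 min
Sat: 6:50 AM–11:00 AM = 4 h 10 min; less 30 min break → 3 h 40 min
Sun: 9:19 AM–1:30 PM = 4 h 11 min; less 30 min break → 3 h 41 min
Wed reg 6 h 0 min / OT 0 h 0 min; Thu reg 7 h 8 min / OT 0 h 0 min; Fri reg 10 h 0 min / OT 0 h 51 min; Sat reg 3 h 40 min / OT 0 h 0 min; Sun reg 3 h 41 min / OT 0 h 0 min.
Totals: regular 30 h 29 min, overtime 0 h 51 min.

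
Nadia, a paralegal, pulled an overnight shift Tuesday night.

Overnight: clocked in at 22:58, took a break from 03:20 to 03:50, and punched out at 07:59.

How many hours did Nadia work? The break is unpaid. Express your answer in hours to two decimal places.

Overnight: 22:58 → midnight = 1 h 2 min; midnight → 07:59 = 7 h 59 min; span 9 h 1 min; less 30 min break → 8 h 31 min

8.52 hours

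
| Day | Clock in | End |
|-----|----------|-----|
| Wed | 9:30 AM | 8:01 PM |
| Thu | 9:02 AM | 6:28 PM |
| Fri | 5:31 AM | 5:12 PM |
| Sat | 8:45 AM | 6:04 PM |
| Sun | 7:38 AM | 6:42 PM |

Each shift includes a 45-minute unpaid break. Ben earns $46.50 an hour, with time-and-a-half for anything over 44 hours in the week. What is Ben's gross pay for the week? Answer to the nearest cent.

Wed: 9:30 AM–8:01 PM = 10 h 31 min; less 45 min break → 9 h 46 min
Thu: 9:02 AM–6:28 PM = 9 h 26 min; less 45 min break → 8 h 41 min
Fri: 5:31 AM–5:12 PM = 11 h 41 min; less 45 min break → 10 h 56 min
Sat: 8:45 AM–6:04 PM = 9 h 19 min; less 45 min break → 8 h 34 min
Sun: 7:38 AM–6:42 PM = 11 h 4 min; less 45 min break → 10 h 19 min
Total worked: 48 h 16 min = 2896 min.
Regular 44 h 0 min = 2640 min at $46.50/h; overtime 4 h 16 min = 256 min at $69.75/h.
Pay = (2640 × $46.50 + 256 × $69.75) ÷ 60 = $2343.60.

$2343.60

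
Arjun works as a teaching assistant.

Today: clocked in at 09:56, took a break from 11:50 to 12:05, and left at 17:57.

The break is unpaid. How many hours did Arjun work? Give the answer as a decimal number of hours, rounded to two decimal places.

Today: 09:56–17:57 = 8 h 1 min; less 15 min break → 7 h 46 min

7.77 hours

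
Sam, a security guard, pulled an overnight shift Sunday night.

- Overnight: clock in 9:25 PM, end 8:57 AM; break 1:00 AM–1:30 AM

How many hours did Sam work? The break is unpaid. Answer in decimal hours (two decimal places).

11.03 hours

Overnight: 9:25 PM → midnight = 2 h 35 min; midnight → 8:57 AM = 8 h 57 min; span 11 h 32 min; less 30 min break → 11 h 2 min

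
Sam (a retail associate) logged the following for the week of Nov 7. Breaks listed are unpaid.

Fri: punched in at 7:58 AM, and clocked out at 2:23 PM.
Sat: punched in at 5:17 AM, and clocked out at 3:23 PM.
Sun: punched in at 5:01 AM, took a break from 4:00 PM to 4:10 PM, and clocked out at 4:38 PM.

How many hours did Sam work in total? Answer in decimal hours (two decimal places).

27.97 hours

Fri: 7:58 AM–2:23 PM = 6 h 25 min
Sat: 5:17 AM–3:23 PM = 10 h 6 min
Sun: 5:01 AM–4:38 PM = 11 h 37 min; less 10 min break → 11 h 27 min
Total: 6 h 25 min + 10 h 6 min + 11 h 27 min = 27 h 58 min.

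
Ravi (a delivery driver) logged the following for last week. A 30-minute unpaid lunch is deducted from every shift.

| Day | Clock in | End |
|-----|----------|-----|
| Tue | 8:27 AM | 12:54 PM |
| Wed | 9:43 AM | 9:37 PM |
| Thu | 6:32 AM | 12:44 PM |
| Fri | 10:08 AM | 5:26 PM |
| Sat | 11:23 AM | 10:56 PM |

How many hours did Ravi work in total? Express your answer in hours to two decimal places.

38.90 hours

Tue: 8:27 AM–12:54 PM = 4 h 27 min; less 30 min break → 3 h 57 min
Wed: 9:43 AM–9:37 PM = 11 h 54 min; less 30 min break → 11 h 24 min
Thu: 6:32 AM–12:44 PM = 6 h 12 min; less 30 min break → 5 h 42 min
Fri: 10:08 AM–5:26 PM = 7 h 18 min; less 30 min break → 6 h 48 min
Sat: 11:23 AM–10:56 PM = 11 h 33 min; less 30 min break → 11 h 3 min
Total: 3 h 57 min + 11 h 24 min + 5 h 42 min + 6 h 48 min + 11 h 3 min = 38 h 54 min.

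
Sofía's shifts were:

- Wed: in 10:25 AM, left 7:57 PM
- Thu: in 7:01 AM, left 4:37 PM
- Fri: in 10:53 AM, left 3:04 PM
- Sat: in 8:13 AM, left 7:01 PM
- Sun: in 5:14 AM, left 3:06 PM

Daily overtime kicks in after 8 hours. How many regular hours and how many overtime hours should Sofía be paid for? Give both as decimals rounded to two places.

Regular 36.18 hours, overtime 7.80 hours

Wed: 10:25 AM–7:57 PM = 9 h 32 min
Thu: 7:01 AM–4:37 PM = 9 h 36 min
Fri: 10:53 AM–3:04 PM = 4 h 11 min
Sat: 8:13 AM–7:01 PM = 10 h 48 min
Sun: 5:14 AM–3:06 PM = 9 h 52 min
Wed reg 8 h 0 min / OT 1 h 32 min; Thu reg 8 h 0 min / OT 1 h 36 min; Fri reg 4 h 11 min / OT 0 h 0 min; Sat reg 8 h 0 min / OT 2 h 48 min; Sun reg 8 h 0 min / OT 1 h 52 min.
Totals: regular 36 h 11 min, overtime 7 h 48 min.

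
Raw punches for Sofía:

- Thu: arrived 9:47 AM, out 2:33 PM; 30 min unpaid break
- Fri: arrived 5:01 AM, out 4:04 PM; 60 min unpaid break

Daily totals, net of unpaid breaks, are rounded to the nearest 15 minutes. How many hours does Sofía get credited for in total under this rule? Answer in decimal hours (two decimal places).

Thu: 9:47 AM–2:33 PM = 4 h 46 min − 30 min = 4 h 16 min → rounds to 4 h 15 min
Fri: 5:01 AM–4:04 PM = 11 h 3 min − 60 min = 10 h 3 min → rounds to 10 h 0 min
Total credited: 14 h 15 min.

14.25 hours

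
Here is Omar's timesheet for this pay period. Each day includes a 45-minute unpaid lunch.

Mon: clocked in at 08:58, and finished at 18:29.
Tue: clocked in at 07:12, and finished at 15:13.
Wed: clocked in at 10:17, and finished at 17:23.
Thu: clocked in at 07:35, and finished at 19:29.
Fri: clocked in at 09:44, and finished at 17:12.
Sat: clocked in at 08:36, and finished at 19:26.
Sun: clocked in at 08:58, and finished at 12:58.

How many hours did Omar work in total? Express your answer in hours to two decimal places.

Mon: 08:58–18:29 = 9 h 31 min; less 45 min break → 8 h 46 min
Tue: 07:12–15:13 = 8 h 1 min; less 45 min break → 7 h 16 min
Wed: 10:17–17:23 = 7 h 6 min; less 45 min break → 6 h 21 min
Thu: 07:35–19:29 = 11 h 54 min; less 45 min break → 11 h 9 min
Fri: 09:44–17:12 = 7 h 28 min; less 45 min break → 6 h 43 min
Sat: 08:36–19:26 = 10 h 50 min; less 45 min break → 10 h 5 min
Sun: 08:58–12:58 = 4 h 0 min; less 45 min break → 3 h 15 min
Total: 8 h 46 min + 7 h 16 min + 6 h 21 min + 11 h 9 min + 6 h 43 min + 10 h 5 min + 3 h 15 min = 53 h 35 min.

53.58 hours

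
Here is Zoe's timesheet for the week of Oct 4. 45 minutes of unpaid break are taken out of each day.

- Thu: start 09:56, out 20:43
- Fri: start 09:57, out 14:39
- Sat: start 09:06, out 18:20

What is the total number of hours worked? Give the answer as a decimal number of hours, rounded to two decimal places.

Thu: 09:56–20:43 = 10 h 47 min; less 45 min break → 10 h 2 min
Fri: 09:57–14:39 = 4 h 42 min; less 45 min break → 3 h 57 min
Sat: 09:06–18:20 = 9 h 14 min; less 45 min break → 8 h 29 min
Total: 10 h 2 min + 3 h 57 min + 8 h 29 min = 22 h 28 min.

22.47 hours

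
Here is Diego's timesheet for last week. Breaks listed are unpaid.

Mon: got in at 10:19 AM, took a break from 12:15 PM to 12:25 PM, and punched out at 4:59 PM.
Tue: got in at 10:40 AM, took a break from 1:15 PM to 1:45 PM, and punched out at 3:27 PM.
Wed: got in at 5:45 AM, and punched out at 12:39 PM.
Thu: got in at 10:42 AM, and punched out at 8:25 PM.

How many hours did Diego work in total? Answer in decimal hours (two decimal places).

27.40 hours

Mon: 10:19 AM–4:59 PM = 6 h 40 min; less 10 min break → 6 h 30 min
Tue: 10:40 AM–3:27 PM = 4 h 47 min; less 30 min break → 4 h 17 min
Wed: 5:45 AM–12:39 PM = 6 h 54 min
Thu: 10:42 AM–8:25 PM = 9 h 43 min
Total: 6 h 30 min + 4 h 17 min + 6 h 54 min + 9 h 43 min = 27 h 24 min.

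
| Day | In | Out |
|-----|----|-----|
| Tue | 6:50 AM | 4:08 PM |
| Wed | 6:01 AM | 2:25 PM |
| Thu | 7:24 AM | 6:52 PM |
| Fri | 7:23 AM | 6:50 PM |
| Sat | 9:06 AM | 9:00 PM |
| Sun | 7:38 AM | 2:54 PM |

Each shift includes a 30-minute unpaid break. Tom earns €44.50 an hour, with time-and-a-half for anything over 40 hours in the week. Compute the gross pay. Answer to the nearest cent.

Tue: 6:50 AM–4:08 PM = 9 h 18 min; less 30 min break → 8 h 48 min
Wed: 6:01 AM–2:25 PM = 8 h 24 min; less 30 min break → 7 h 54 min
Thu: 7:24 AM–6:52 PM = 11 h 28 min; less 30 min break → 10 h 58 min
Fri: 7:23 AM–6:50 PM = 11 h 27 min; less 30 min break → 10 h 57 min
Sat: 9:06 AM–9:00 PM = 11 h 54 min; less 30 min break → 11 h 24 min
Sun: 7:38 AM–2:54 PM = 7 h 16 min; less 30 min break → 6 h 46 min
Total worked: 56 h 47 min = 3407 min.
Regular 40 h 0 min = 2400 min at €44.50/h; overtime 16 h 47 min = 1007 min at €66.75/h.
Pay = (2400 × €44.50 + 1007 × €66.75) ÷ 60 = €2900.29.

€2900.29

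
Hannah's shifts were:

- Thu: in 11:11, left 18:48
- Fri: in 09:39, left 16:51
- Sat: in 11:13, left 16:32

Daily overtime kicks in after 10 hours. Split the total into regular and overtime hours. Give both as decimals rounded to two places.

Regular 20.13 hours, overtime 0.00 hours

Thu: 11:11–18:48 = 7 h 37 min
Fri: 09:39–16:51 = 7 h 12 min
Sat: 11:13–16:32 = 5 h 19 min
Thu reg 7 h 37 min / OT 0 h 0 min; Fri reg 7 h 12 min / OT 0 h 0 min; Sat reg 5 h 19 min / OT 0 h 0 min.
Totals: regular 20 h 8 min, overtime 0 h 0 min.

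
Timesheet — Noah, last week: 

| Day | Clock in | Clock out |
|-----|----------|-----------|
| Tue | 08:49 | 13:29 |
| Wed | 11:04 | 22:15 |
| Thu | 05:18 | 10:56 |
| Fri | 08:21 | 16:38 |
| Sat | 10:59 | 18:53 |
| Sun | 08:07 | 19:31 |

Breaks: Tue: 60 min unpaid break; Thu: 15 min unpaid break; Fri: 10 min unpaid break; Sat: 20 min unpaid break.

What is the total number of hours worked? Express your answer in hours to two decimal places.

47.32 hours

Tue: 08:49–13:29 = 4 h 40 min; less 60 min break → 3 h 40 min
Wed: 11:04–22:15 = 11 h 11 min
Thu: 05:18–10:56 = 5 h 38 min; less 15 min break → 5 h 23 min
Fri: 08:21–16:38 = 8 h 17 min; less 10 min break → 8 h 7 min
Sat: 10:59–18:53 = 7 h 54 min; less 20 min break → 7 h 34 min
Sun: 08:07–19:31 = 11 h 24 min
Total: 3 h 40 min + 11 h 11 min + 5 h 23 min + 8 h 7 min + 7 h 34 min + 11 h 24 min = 47 h 19 min.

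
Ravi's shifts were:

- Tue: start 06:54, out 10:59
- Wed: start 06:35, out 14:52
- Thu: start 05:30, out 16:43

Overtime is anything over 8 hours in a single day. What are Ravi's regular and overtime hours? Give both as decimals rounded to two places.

Regular 20.08 hours, overtime 3.50 hours

Tue: 06:54–10:59 = 4 h 5 min
Wed: 06:35–14:52 = 8 h 17 min
Thu: 05:30–16:43 = 11 h 13 min
Tue reg 4 h 5 min / OT 0 h 0 min; Wed reg 8 h 0 min / OT 0 h 17 min; Thu reg 8 h 0 min / OT 3 h 13 min.
Totals: regular 20 h 5 min, overtime 3 h 30 min.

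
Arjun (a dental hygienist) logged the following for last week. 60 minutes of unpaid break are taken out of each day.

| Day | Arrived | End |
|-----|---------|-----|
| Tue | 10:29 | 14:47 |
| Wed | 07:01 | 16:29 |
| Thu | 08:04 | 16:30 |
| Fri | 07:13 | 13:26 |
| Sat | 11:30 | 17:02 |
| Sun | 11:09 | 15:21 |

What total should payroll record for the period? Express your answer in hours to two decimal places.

Tue: 10:29–14:47 = 4 h 18 min; less 60 min break → 3 h 18 min
Wed: 07:01–16:29 = 9 h 28 min; less 60 min break → 8 h 28 min
Thu: 08:04–16:30 = 8 h 26 min; less 60 min break → 7 h 26 min
Fri: 07:13–13:26 = 6 h 13 min; less 60 min break → 5 h 13 min
Sat: 11:30–17:02 = 5 h 32 min; less 60 min break → 4 h 32 min
Sun: 11:09–15:21 = 4 h 12 min; less 60 min break → 3 h 12 min
Total: 3 h 18 min + 8 h 28 min + 7 h 26 min + 5 h 13 min + 4 h 32 min + 3 h 12 min = 32 h 9 min.

32.15 hours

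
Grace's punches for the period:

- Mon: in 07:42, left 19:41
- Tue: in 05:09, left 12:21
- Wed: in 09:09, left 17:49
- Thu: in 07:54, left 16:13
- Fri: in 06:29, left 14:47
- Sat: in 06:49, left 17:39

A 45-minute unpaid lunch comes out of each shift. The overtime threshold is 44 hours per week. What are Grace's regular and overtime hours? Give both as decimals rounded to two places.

Mon: 07:42–19:41 = 11 h 59 min; less 45 min break → 11 h 14 min
Tue: 05:09–12:21 = 7 h 12 min; less 45 min break → 6 h 27 min
Wed: 09:09–17:49 = 8 h 40 min; less 45 min break → 7 h 55 min
Thu: 07:54–16:13 = 8 h 19 min; less 45 min break → 7 h 34 min
Fri: 06:29–14:47 = 8 h 18 min; less 45 min break → 7 h 33 min
Sat: 06:49–17:39 = 10 h 50 min; less 45 min break → 10 h 5 min
Total worked: 50 h 48 min = 50.80 h.
Threshold 44 h → overtime 6 h 48 min, regular 44 h 0 min.

Regular 44.00 hours, overtime 6.80 hours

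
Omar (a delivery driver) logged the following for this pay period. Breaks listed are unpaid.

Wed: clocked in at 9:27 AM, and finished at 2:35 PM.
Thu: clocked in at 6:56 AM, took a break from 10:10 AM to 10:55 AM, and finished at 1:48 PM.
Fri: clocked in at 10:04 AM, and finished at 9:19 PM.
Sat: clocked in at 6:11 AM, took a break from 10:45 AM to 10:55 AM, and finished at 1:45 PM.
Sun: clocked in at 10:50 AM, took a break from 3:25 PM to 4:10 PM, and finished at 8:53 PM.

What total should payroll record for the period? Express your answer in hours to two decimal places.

39.20 hours

Wed: 9:27 AM–2:35 PM = 5 h 8 min
Thu: 6:56 AM–1:48 PM = 6 h 52 min; less 45 min break → 6 h 7 min
Fri: 10:04 AM–9:19 PM = 11 h 15 min
Sat: 6:11 AM–1:45 PM = 7 h 34 min; less 10 min break → 7 h 24 min
Sun: 10:50 AM–8:53 PM = 10 h 3 min; less 45 min break → 9 h 18 min
Total: 5 h 8 min + 6 h 7 min + 11 h 15 min + 7 h 24 min + 9 h 18 min = 39 h 12 min.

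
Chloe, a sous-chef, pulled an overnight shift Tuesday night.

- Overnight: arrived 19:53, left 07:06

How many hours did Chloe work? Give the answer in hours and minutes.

Overnight: 19:53 → midnight = 4 h 7 min; midnight → 07:06 = 7 h 6 min; span 11 h 13 min

11 h 13 min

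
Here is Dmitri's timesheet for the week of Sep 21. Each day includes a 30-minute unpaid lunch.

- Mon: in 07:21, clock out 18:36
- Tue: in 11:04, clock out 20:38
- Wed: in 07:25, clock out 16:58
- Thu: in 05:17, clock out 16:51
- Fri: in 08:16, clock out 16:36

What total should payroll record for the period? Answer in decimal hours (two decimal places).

Mon: 07:21–18:36 = 11 h 15 min; less 30 min break → 10 h 45 min
Tue: 11:04–20:38 = 9 h 34 min; less 30 min break → 9 h 4 min
Wed: 07:25–16:58 = 9 h 33 min; less 30 min break → 9 h 3 min
Thu: 05:17–16:51 = 11 h 34 min; less 30 min break → 11 h 4 min
Fri: 08:16–16:36 = 8 h 20 min; less 30 min break → 7 h 50 min
Total: 10 h 45 min + 9 h 4 min + 9 h 3 min + 11 h 4 min + 7 h 50 min = 47 h 46 min.

47.77 hours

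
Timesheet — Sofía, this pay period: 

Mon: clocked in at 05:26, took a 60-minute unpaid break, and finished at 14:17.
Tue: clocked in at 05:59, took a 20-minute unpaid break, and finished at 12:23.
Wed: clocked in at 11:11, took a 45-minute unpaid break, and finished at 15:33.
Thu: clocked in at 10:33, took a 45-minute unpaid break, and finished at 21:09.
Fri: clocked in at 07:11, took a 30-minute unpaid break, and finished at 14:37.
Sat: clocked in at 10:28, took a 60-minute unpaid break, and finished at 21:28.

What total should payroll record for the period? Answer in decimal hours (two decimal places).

44.32 hours

Mon: 05:26–14:17 = 8 h 51 min; less 60 min break → 7 h 51 min
Tue: 05:59–12:23 = 6 h 24 min; less 20 min break → 6 h 4 min
Wed: 11:11–15:33 = 4 h 22 min; less 45 min break → 3 h 37 min
Thu: 10:33–21:09 = 10 h 36 min; less 45 min break → 9 h 51 min
Fri: 07:11–14:37 = 7 h 26 min; less 30 min break → 6 h 56 min
Sat: 10:28–21:28 = 11 h 0 min; less 60 min break → 10 h 0 min
Total: 7 h 51 min + 6 h 4 min + 3 h 37 min + 9 h 51 min + 6 h 56 min + 10 h 0 min = 44 h 19 min.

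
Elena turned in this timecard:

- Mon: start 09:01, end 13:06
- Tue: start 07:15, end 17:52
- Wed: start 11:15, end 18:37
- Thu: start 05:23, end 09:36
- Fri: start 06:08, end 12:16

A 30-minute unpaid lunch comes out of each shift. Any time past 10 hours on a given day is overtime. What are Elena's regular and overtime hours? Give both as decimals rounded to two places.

Regular 29.80 hours, overtime 0.12 hours

Mon: 09:01–13:06 = 4 h 5 min; less 30 min break → 3 h 35 min
Tue: 07:15–17:52 = 10 h 37 min; less 30 min break → 10 h 7 min
Wed: 11:15–18:37 = 7 h 22 min; less 30 min break → 6 h 52 min
Thu: 05:23–09:36 = 4 h 13 min; less 30 min break → 3 h 43 min
Fri: 06:08–12:16 = 6 h 8 min; less 30 min break → 5 h 38 min
Mon reg 3 h 35 min / OT 0 h 0 min; Tue reg 10 h 0 min / OT 0 h 7 min; Wed reg 6 h 52 min / OT 0 h 0 min; Thu reg 3 h 43 min / OT 0 h 0 min; Fri reg 5 h 38 min / OT 0 h 0 min.
Totals: regular 29 h 48 min, overtime 0 h 7 min.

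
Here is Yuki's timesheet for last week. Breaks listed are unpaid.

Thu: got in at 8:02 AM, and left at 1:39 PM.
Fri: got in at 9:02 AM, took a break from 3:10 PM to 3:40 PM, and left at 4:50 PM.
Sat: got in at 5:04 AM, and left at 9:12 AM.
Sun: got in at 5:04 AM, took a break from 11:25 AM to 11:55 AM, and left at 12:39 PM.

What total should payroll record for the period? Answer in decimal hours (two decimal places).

Thu: 8:02 AM–1:39 PM = 5 h 37 min
Fri: 9:02 AM–4:50 PM = 7 h 48 min; less 30 min break → 7 h 18 min
Sat: 5:04 AM–9:12 AM = 4 h 8 min
Sun: 5:04 AM–12:39 PM = 7 h 35 min; less 30 min break → 7 h 5 min
Total: 5 h 37 min + 7 h 18 min + 4 h 8 min + 7 h 5 min = 24 h 8 min.

24.13 hours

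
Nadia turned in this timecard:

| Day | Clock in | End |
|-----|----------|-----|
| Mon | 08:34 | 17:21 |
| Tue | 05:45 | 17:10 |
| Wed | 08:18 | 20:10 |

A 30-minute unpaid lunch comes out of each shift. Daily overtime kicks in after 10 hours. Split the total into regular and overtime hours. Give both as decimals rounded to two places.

Regular 28.28 hours, overtime 2.28 hours

Mon: 08:34–17:21 = 8 h 47 min; less 30 min break → 8 h 17 min
Tue: 05:45–17:10 = 11 h 25 min; less 30 min break → 10 h 55 min
Wed: 08:18–20:10 = 11 h 52 min; less 30 min break → 11 h 22 min
Mon reg 8 h 17 min / OT 0 h 0 min; Tue reg 10 h 0 min / OT 0 h 55 min; Wed reg 10 h 0 min / OT 1 h 22 min.
Totals: regular 28 h 17 min, overtime 2 h 17 min.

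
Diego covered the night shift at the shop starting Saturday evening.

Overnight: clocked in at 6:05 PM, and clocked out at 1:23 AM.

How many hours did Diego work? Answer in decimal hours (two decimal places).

7.30 hours

Overnight: 6:05 PM → midnight = 5 h 55 min; midnight → 1:23 AM = 1 h 23 min; span 7 h 18 min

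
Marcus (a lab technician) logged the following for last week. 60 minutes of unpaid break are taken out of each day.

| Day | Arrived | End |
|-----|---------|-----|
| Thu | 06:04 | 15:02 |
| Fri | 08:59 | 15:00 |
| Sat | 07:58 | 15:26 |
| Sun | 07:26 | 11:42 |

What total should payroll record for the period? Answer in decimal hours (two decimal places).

Thu: 06:04–15:02 = 8 h 58 min; less 60 min break → 7 h 58 min
Fri: 08:59–15:00 = 6 h 1 min; less 60 min break → 5 h 1 min
Sat: 07:58–15:26 = 7 h 28 min; less 60 min break → 6 h 28 min
Sun: 07:26–11:42 = 4 h 16 min; less 60 min break → 3 h 16 min
Total: 7 h 58 min + 5 h 1 min + 6 h 28 min + 3 h 16 min = 22 h 43 min.

22.72 hours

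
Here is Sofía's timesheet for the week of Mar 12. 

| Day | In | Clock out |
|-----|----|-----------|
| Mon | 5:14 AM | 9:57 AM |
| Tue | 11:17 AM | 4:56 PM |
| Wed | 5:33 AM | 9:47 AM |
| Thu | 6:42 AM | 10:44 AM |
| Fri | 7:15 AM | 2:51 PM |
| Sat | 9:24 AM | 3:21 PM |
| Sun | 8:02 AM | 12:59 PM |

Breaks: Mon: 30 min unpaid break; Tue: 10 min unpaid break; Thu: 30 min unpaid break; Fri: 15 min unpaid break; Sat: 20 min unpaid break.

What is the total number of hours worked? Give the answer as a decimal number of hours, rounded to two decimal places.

Mon: 5:14 AM–9:57 AM = 4 h 43 min; less 30 min break → 4 h 13 min
Tue: 11:17 AM–4:56 PM = 5 h 39 min; less 10 min break → 5 h 29 min
Wed: 5:33 AM–9:47 AM = 4 h 14 min
Thu: 6:42 AM–10:44 AM = 4 h 2 min; less 30 min break → 3 h 32 min
Fri: 7:15 AM–2:51 PM = 7 h 36 min; less 15 min break → 7 h 21 min
Sat: 9:24 AM–3:21 PM = 5 h 57 min; less 20 min break → 5 h 37 min
Sun: 8:02 AM–12:59 PM = 4 h 57 min
Total: 4 h 13 min + 5 h 29 min + 4 h 14 min + 3 h 32 min + 7 h 21 min + 5 h 37 min + 4 h 57 min = 35 h 23 min.

35.38 hours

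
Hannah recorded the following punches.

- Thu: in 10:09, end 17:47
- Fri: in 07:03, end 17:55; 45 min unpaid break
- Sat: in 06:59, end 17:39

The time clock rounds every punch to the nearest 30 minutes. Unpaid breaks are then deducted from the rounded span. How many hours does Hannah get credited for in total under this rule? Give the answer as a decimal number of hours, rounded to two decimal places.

28.75 hours

Thu: in 10:09→10:00, out 17:47→18:00; 8 h 0 min
Fri: in 07:03→07:00, out 17:55→18:00; 11 h 0 min − 45 min = 10 h 15 min
Sat: in 06:59→07:00, out 17:39→17:30; 10 h 30 min
Total credited: 28 h 45 min.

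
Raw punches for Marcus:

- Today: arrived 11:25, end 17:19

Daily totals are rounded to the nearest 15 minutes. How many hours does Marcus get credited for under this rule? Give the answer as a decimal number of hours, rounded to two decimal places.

6.00 hours

Today: 11:25–17:19 = 5 h 54 min → rounds to 6 h 0 min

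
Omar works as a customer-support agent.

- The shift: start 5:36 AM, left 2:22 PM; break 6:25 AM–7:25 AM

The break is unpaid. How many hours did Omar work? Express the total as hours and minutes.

The shift: 5:36 AM–2:22 PM = 8 h 46 min; less 60 min break → 7 h 46 min

7 h 46 min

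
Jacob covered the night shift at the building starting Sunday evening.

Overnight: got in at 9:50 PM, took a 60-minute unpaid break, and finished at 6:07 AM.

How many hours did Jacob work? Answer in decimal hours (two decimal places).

7.28 hours

Overnight: 9:50 PM → midnight = 2 h 10 min; midnight → 6:07 AM = 6 h 7 min; span 8 h 17 min; less 60 min break → 7 h 17 min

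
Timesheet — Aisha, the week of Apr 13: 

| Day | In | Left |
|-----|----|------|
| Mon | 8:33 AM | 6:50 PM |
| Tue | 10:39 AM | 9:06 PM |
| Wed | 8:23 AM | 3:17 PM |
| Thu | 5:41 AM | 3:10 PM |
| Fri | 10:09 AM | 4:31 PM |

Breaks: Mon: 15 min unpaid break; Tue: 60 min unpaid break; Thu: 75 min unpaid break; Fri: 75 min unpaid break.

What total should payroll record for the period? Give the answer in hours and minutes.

39 h 44 min

Mon: 8:33 AM–6:50 PM = 10 h 17 min; less 15 min break → 10 h 2 min
Tue: 10:39 AM–9:06 PM = 10 h 27 min; less 60 min break → 9 h 27 min
Wed: 8:23 AM–3:17 PM = 6 h 54 min
Thu: 5:41 AM–3:10 PM = 9 h 29 min; less 75 min break → 8 h 14 min
Fri: 10:09 AM–4:31 PM = 6 h 22 min; less 75 min break → 5 h 7 min
Total: 10 h 2 min + 9 h 27 min + 6 h 54 min + 8 h 14 min + 5 h 7 min = 39 h 44 min.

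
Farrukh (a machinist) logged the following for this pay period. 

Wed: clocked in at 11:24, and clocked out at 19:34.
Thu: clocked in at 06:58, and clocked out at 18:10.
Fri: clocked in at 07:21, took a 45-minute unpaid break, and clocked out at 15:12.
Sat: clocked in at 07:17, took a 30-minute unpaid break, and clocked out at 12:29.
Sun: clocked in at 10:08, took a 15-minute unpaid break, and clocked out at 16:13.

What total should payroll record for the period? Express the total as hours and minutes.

37 h 0 min

Wed: 11:24–19:34 = 8 h 10 min
Thu: 06:58–18:10 = 11 h 12 min
Fri: 07:21–15:12 = 7 h 51 min; less 45 min break → 7 h 6 min
Sat: 07:17–12:29 = 5 h 12 min; less 30 min break → 4 h 42 min
Sun: 10:08–16:13 = 6 h 5 min; less 15 min break → 5 h 50 min
Total: 8 h 10 min + 11 h 12 min + 7 h 6 min + 4 h 42 min + 5 h 50 min = 37 h 0 min.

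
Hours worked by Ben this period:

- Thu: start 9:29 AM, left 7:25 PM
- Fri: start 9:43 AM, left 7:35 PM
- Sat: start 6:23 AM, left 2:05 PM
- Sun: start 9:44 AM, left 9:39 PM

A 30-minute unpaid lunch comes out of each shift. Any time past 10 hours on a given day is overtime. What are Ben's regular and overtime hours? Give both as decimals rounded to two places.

Thu: 9:29 AM–7:25 PM = 9 h 56 min; less 30 min break → 9 h 26 min
Fri: 9:43 AM–7:35 PM = 9 h 52 min; less 30 min break → 9 h 22 min
Sat: 6:23 AM–2:05 PM = 7 h 42 min; less 30 min break → 7 h 12 min
Sun: 9:44 AM–9:39 PM = 11 h 55 min; less 30 min break → 11 h 25 min
Thu reg 9 h 26 min / OT 0 h 0 min; Fri reg 9 h 22 min / OT 0 h 0 min; Sat reg 7 h 12 min / OT 0 h 0 min; Sun reg 10 h 0 min / OT 1 h 25 min.
Totals: regular 36 h 0 min, overtime 1 h 25 min.

Regular 36.00 hours, overtime 1.42 hours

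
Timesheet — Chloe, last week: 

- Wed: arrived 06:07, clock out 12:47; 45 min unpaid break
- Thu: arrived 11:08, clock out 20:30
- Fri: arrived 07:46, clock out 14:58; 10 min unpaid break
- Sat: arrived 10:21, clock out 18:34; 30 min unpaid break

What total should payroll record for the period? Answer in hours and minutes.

30 h 2 min

Wed: 06:07–12:47 = 6 h 40 min; less 45 min break → 5 h 55 min
Thu: 11:08–20:30 = 9 h 22 min
Fri: 07:46–14:58 = 7 h 12 min; less 10 min break → 7 h 2 min
Sat: 10:21–18:34 = 8 h 13 min; less 30 min break → 7 h 43 min
Total: 5 h 55 min + 9 h 22 min + 7 h 2 min + 7 h 43 min = 30 h 2 min.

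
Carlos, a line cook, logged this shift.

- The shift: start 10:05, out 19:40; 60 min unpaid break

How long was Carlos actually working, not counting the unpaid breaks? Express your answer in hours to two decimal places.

8.58 hours

The shift: 10:05–19:40 = 9 h 35 min; less 60 min break → 8 h 35 min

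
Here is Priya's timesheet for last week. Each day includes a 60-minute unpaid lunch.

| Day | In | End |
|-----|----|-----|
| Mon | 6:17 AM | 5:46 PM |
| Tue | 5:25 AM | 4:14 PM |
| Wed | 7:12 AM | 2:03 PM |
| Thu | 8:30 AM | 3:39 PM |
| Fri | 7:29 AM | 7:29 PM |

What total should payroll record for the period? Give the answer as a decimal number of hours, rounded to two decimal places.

Mon: 6:17 AM–5:46 PM = 11 h 29 min; less 60 min break → 10 h 29 min
Tue: 5:25 AM–4:14 PM = 10 h 49 min; less 60 min break → 9 h 49 min
Wed: 7:12 AM–2:03 PM = 6 h 51 min; less 60 min break → 5 h 51 min
Thu: 8:30 AM–3:39 PM = 7 h 9 min; less 60 min break → 6 h 9 min
Fri: 7:29 AM–7:29 PM = 12 h 0 min; less 60 min break → 11 h 0 min
Total: 10 h 29 min + 9 h 49 min + 5 h 51 min + 6 h 9 min + 11 h 0 min = 43 h 18 min.

43.30 hours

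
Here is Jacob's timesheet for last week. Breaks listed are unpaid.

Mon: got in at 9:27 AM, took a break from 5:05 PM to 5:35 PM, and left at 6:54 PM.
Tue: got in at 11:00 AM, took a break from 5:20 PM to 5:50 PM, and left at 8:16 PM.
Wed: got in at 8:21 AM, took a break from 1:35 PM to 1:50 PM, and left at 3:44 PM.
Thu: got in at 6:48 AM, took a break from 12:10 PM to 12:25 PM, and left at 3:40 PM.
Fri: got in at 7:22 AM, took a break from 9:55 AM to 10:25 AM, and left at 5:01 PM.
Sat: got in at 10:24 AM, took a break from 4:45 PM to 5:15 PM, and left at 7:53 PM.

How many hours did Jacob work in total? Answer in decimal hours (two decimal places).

Mon: 9:27 AM–6:54 PM = 9 h 27 min; less 30 min break → 8 h 57 min
Tue: 11:00 AM–8:16 PM = 9 h 16 min; less 30 min break → 8 h 46 min
Wed: 8:21 AM–3:44 PM = 7 h 23 min; less 15 min break → 7 h 8 min
Thu: 6:48 AM–3:40 PM = 8 h 52 min; less 15 min break → 8 h 37 min
Fri: 7:22 AM–5:01 PM = 9 h 39 min; less 30 min break → 9 h 9 min
Sat: 10:24 AM–7:53 PM = 9 h 29 min; less 30 min break → 8 h 59 min
Total: 8 h 57 min + 8 h 46 min + 7 h 8 min + 8 h 37 min + 9 h 9 min + 8 h 59 min = 51 h 36 min.

51.60 hours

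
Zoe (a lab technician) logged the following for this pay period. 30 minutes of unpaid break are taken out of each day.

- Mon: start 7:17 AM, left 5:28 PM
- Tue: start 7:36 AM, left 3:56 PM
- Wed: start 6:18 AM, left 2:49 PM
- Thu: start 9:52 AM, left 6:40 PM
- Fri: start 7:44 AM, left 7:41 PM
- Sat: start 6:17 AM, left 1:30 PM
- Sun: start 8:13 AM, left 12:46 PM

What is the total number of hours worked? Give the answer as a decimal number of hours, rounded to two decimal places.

56.05 hours

Mon: 7:17 AM–5:28 PM = 10 h 11 min; less 30 min break → 9 h 41 min
Tue: 7:36 AM–3:56 PM = 8 h 20 min; less 30 min break → 7 h 50 min
Wed: 6:18 AM–2:49 PM = 8 h 31 min; less 30 min break → 8 h 1 min
Thu: 9:52 AM–6:40 PM = 8 h 48 min; less 30 min break → 8 h 18 min
Fri: 7:44 AM–7:41 PM = 11 h 57 min; less 30 min break → 11 h 27 min
Sat: 6:17 AM–1:30 PM = 7 h 13 min; less 30 min break → 6 h 43 min
Sun: 8:13 AM–12:46 PM = 4 h 33 min; less 30 min break → 4 h 3 min
Total: 9 h 41 min + 7 h 50 min + 8 h 1 min + 8 h 18 min + 11 h 27 min + 6 h 43 min + 4 h 3 min = 56 h 3 min.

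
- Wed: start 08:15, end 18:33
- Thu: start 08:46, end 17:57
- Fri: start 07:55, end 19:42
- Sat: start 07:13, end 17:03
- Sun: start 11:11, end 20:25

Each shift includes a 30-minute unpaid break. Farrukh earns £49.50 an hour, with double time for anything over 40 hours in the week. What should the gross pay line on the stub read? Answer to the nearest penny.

Wed: 08:15–18:33 = 10 h 18 min; less 30 min break → 9 h 48 min
Thu: 08:46–17:57 = 9 h 11 min; less 30 min break → 8 h 41 min
Fri: 07:55–19:42 = 11 h 47 min; less 30 min break → 11 h 17 min
Sat: 07:13–17:03 = 9 h 50 min; less 30 min break → 9 h 20 min
Sun: 11:11–20:25 = 9 h 14 min; less 30 min break → 8 h 44 min
Total worked: 47 h 50 min = 2870 min.
Regular 40 h 0 min = 2400 min at £49.50/h; overtime 7 h 50 min = 470 min at £99.00/h.
Pay = (2400 × £49.50 + 470 × £99.00) ÷ 60 = £2755.50.

£2755.50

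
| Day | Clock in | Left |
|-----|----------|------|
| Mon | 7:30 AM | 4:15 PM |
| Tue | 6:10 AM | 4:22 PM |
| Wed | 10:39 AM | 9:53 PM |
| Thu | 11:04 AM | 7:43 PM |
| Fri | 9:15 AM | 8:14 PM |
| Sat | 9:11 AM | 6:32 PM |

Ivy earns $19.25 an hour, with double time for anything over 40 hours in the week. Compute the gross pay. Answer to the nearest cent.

Mon: 7:30 AM–4:15 PM = 8 h 45 min
Tue: 6:10 AM–4:22 PM = 10 h 12 min
Wed: 10:39 AM–9:53 PM = 11 h 14 min
Thu: 11:04 AM–7:43 PM = 8 h 39 min
Fri: 9:15 AM–8:14 PM = 10 h 59 min
Sat: 9:11 AM–6:32 PM = 9 h 21 min
Total worked: 59 h 10 min = 3550 min.
Regular 40 h 0 min = 2400 min at $19.25/h; overtime 19 h 10 min = 1150 min at $38.50/h.
Pay = (2400 × $19.25 + 1150 × $38.50) ÷ 60 = $1507.92.

$1507.92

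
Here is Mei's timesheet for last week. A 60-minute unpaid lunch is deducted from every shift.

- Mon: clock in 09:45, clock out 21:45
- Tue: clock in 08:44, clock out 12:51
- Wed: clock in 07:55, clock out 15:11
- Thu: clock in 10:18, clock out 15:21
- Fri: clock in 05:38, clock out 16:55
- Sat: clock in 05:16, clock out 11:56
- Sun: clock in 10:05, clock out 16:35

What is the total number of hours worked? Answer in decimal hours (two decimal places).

Mon: 09:45–21:45 = 12 h 0 min; less 60 min break → 11 h 0 min
Tue: 08:44–12:51 = 4 h 7 min; less 60 min break → 3 h 7 min
Wed: 07:55–15:11 = 7 h 16 min; less 60 min break → 6 h 16 min
Thu: 10:18–15:21 = 5 h 3 min; less 60 min break → 4 h 3 min
Fri: 05:38–16:55 = 11 h 17 min; less 60 min break → 10 h 17 min
Sat: 05:16–11:56 = 6 h 40 min; less 60 min break → 5 h 40 min
Sun: 10:05–16:35 = 6 h 30 min; less 60 min break → 5 h 30 min
Total: 11 h 0 min + 3 h 7 min + 6 h 16 min + 4 h 3 min + 10 h 17 min + 5 h 40 min + 5 h 30 min = 45 h 53 min.

45.88 hours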